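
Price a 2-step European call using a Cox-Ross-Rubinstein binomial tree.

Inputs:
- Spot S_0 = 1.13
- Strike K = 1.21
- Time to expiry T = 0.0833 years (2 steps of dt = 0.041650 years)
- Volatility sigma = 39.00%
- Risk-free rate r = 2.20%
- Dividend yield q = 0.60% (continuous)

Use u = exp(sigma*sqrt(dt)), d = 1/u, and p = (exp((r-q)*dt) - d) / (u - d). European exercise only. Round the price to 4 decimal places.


dt = T/N = 0.041650
u = exp(sigma*sqrt(dt)) = 1.082846; d = 1/u = 0.923493
p = (exp((r-q)*dt) - d) / (u - d) = 0.484296
Discount per step: exp(-r*dt) = 0.999084
Stock lattice S(k, i) with i counting down-moves:
  k=0: S(0,0) = 1.1300
  k=1: S(1,0) = 1.2236; S(1,1) = 1.0435
  k=2: S(2,0) = 1.3250; S(2,1) = 1.1300; S(2,2) = 0.9637
Terminal payoffs V(N, i) = max(S_T - K, 0):
  V(2,0) = 0.114987; V(2,1) = 0.000000; V(2,2) = 0.000000
Backward induction: V(k, i) = exp(-r*dt) * [p * V(k+1, i) + (1-p) * V(k+1, i+1)].
  V(1,0) = exp(-r*dt) * [p*0.114987 + (1-p)*0.000000] = 0.055637
  V(1,1) = exp(-r*dt) * [p*0.000000 + (1-p)*0.000000] = 0.000000
  V(0,0) = exp(-r*dt) * [p*0.055637 + (1-p)*0.000000] = 0.026920

Answer: Price = V(0,0) = 0.0269


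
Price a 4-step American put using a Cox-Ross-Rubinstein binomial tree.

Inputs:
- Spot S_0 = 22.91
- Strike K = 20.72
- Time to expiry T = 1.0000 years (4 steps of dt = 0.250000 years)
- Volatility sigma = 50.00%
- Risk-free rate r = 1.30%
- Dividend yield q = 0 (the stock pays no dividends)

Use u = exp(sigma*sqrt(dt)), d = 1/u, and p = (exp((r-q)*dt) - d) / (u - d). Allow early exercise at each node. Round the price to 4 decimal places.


dt = T/N = 0.250000
u = exp(sigma*sqrt(dt)) = 1.284025; d = 1/u = 0.778801
p = (exp((r-q)*dt) - d) / (u - d) = 0.444267
Discount per step: exp(-r*dt) = 0.996755
Stock lattice S(k, i) with i counting down-moves:
  k=0: S(0,0) = 22.9100
  k=1: S(1,0) = 29.4170; S(1,1) = 17.8423
  k=2: S(2,0) = 37.7722; S(2,1) = 22.9100; S(2,2) = 13.8956
  k=3: S(3,0) = 48.5005; S(3,1) = 29.4170; S(3,2) = 17.8423; S(3,3) = 10.8219
  k=4: S(4,0) = 62.2758; S(4,1) = 37.7722; S(4,2) = 22.9100; S(4,3) = 13.8956; S(4,4) = 8.4281
Terminal payoffs V(N, i) = max(K - S_T, 0):
  V(4,0) = 0.000000; V(4,1) = 0.000000; V(4,2) = 0.000000; V(4,3) = 6.824383; V(4,4) = 12.291882
Backward induction: V(k, i) = exp(-r*dt) * [p * V(k+1, i) + (1-p) * V(k+1, i+1)]; then take max(V_cont, immediate exercise) for American.
  V(3,0) = exp(-r*dt) * [p*0.000000 + (1-p)*0.000000] = 0.000000; exercise = 0.000000; V(3,0) = max -> 0.000000
  V(3,1) = exp(-r*dt) * [p*0.000000 + (1-p)*0.000000] = 0.000000; exercise = 0.000000; V(3,1) = max -> 0.000000
  V(3,2) = exp(-r*dt) * [p*0.000000 + (1-p)*6.824383] = 3.780231; exercise = 2.877674; V(3,2) = max -> 3.780231
  V(3,3) = exp(-r*dt) * [p*6.824383 + (1-p)*12.291882] = 9.830852; exercise = 9.898082; V(3,3) = max -> 9.898082
  V(2,0) = exp(-r*dt) * [p*0.000000 + (1-p)*0.000000] = 0.000000; exercise = 0.000000; V(2,0) = max -> 0.000000
  V(2,1) = exp(-r*dt) * [p*0.000000 + (1-p)*3.780231] = 2.093983; exercise = 0.000000; V(2,1) = max -> 2.093983
  V(2,2) = exp(-r*dt) * [p*3.780231 + (1-p)*9.898082] = 7.156827; exercise = 6.824383; V(2,2) = max -> 7.156827
  V(1,0) = exp(-r*dt) * [p*0.000000 + (1-p)*2.093983] = 1.159920; exercise = 0.000000; V(1,0) = max -> 1.159920
  V(1,1) = exp(-r*dt) * [p*2.093983 + (1-p)*7.156827] = 4.891650; exercise = 2.877674; V(1,1) = max -> 4.891650
  V(0,0) = exp(-r*dt) * [p*1.159920 + (1-p)*4.891650] = 3.223274; exercise = 0.000000; V(0,0) = max -> 3.223274

Answer: Price = V(0,0) = 3.2233


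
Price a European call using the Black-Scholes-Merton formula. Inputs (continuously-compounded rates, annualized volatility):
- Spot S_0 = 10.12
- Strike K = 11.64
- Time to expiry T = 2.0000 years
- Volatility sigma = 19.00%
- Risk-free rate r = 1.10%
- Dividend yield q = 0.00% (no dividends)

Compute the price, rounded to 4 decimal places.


Answer: Price = 0.6240

Derivation:
d1 = (ln(S/K) + (r - q + 0.5*sigma^2) * T) / (sigma * sqrt(T)) = -0.30455379
d2 = d1 - sigma * sqrt(T) = -0.57325436
exp(-rT) = 0.97824024; exp(-qT) = 1.00000000
C = S_0 * exp(-qT) * N(d1) - K * exp(-rT) * N(d2)
N(d1) = 0.38035301; N(d2) = 0.28323624
C = 10.1200 * 1.00000000 * 0.38035301 - 11.6400 * 0.97824024 * 0.28323624 = 0.6240


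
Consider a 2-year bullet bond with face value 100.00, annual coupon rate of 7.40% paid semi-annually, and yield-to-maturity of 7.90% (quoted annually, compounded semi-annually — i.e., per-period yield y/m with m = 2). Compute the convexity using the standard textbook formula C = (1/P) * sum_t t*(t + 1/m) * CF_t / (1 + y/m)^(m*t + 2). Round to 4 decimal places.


Coupon per period c = face * coupon_rate / m = 3.700000
Periods per year m = 2; per-period yield y/m = 0.039500
Number of cashflows N = 4
Cashflows (t years, CF_t, discount factor 1/(1+y/m)^(m*t), PV):
  t = 0.5000: CF_t = 3.700000, DF = 0.962001, PV = 3.559404
  t = 1.0000: CF_t = 3.700000, DF = 0.925446, PV = 3.424150
  t = 1.5000: CF_t = 3.700000, DF = 0.890280, PV = 3.294035
  t = 2.0000: CF_t = 103.700000, DF = 0.856450, PV = 88.813867
Price P = sum_t PV_t = 99.091456
Convexity numerator sum_t t*(t + 1/m) * CF_t / (1+y/m)^(m*t + 2):
  t = 0.5000: term = 1.647018
  t = 1.0000: term = 4.753298
  t = 1.5000: term = 9.145354
  t = 2.0000: term = 410.962125
Convexity = (1/P) * sum = 426.507794 / 99.091456 = 4.304183

Answer: Convexity = 4.3042


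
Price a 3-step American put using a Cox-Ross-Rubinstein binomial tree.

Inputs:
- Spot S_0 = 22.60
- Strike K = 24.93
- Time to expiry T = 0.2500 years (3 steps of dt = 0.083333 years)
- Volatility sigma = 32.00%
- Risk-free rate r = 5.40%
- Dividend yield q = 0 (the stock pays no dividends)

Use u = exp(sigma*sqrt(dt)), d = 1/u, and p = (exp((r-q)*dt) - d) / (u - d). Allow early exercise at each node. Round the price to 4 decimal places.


dt = T/N = 0.083333
u = exp(sigma*sqrt(dt)) = 1.096777; d = 1/u = 0.911762
p = (exp((r-q)*dt) - d) / (u - d) = 0.501300
Discount per step: exp(-r*dt) = 0.995510
Stock lattice S(k, i) with i counting down-moves:
  k=0: S(0,0) = 22.6000
  k=1: S(1,0) = 24.7872; S(1,1) = 20.6058
  k=2: S(2,0) = 27.1860; S(2,1) = 22.6000; S(2,2) = 18.7876
  k=3: S(3,0) = 29.8170; S(3,1) = 24.7872; S(3,2) = 20.6058; S(3,3) = 17.1298
Terminal payoffs V(N, i) = max(K - S_T, 0):
  V(3,0) = 0.000000; V(3,1) = 0.142836; V(3,2) = 4.324174; V(3,3) = 7.800163
Backward induction: V(k, i) = exp(-r*dt) * [p * V(k+1, i) + (1-p) * V(k+1, i+1)]; then take max(V_cont, immediate exercise) for American.
  V(2,0) = exp(-r*dt) * [p*0.000000 + (1-p)*0.142836] = 0.070912; exercise = 0.000000; V(2,0) = max -> 0.070912
  V(2,1) = exp(-r*dt) * [p*0.142836 + (1-p)*4.324174] = 2.218067; exercise = 2.330000; V(2,1) = max -> 2.330000
  V(2,2) = exp(-r*dt) * [p*4.324174 + (1-p)*7.800163] = 6.030453; exercise = 6.142386; V(2,2) = max -> 6.142386
  V(1,0) = exp(-r*dt) * [p*0.070912 + (1-p)*2.330000] = 1.192144; exercise = 0.142836; V(1,0) = max -> 1.192144
  V(1,1) = exp(-r*dt) * [p*2.330000 + (1-p)*6.142386] = 4.212241; exercise = 4.324174; V(1,1) = max -> 4.324174
  V(0,0) = exp(-r*dt) * [p*1.192144 + (1-p)*4.324174] = 2.741723; exercise = 2.330000; V(0,0) = max -> 2.741723

Answer: Price = V(0,0) = 2.7417


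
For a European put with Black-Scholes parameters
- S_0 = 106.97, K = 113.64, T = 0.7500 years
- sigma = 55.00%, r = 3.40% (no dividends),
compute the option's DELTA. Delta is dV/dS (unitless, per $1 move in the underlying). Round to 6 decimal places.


Answer: Delta = -0.434589

Derivation:
d1 = 0.1647030508; d2 = -0.3116109213
phi(d1) = 0.3935677392; exp(-qT) = 1.0000000000; exp(-rT) = 0.9748223790
N(-d1) = 0.4345888578
Delta = -exp(-qT) * N(-d1) = -1.0000000000 * 0.4345888578 = -0.434589


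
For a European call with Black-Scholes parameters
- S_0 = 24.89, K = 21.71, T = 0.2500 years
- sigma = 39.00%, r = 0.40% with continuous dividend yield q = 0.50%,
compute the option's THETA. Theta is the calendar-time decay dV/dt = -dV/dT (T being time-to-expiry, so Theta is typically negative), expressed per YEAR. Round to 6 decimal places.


Answer: Theta = -2.779984

Derivation:
d1 = 0.7972083717; d2 = 0.6022083717
phi(d1) = 0.2903381133; exp(-qT) = 0.9987507809; exp(-rT) = 0.9990004998
Theta = -S*exp(-qT)*phi(d1)*sigma/(2*sqrt(T)) - r*K*exp(-rT)*N(d2) + q*S*exp(-qT)*N(d1)
N(d1) = 0.7873349876; N(d2) = 0.7264822781; sqrt(T) = 0.5000000000
Term 1 = -24.8900 * 0.9987507809 * 0.2903381133 * 0.3900 / (2 * 0.5000000000) = -2.8148203741
Term 2 = -0.0040 * 21.7100 * 0.9990004998 * 0.7264822781 = -0.0630246648
Term 3 = 0.0050 * 24.8900 * 0.9987507809 * 0.7873349876 = 0.0978614359
Theta = -2.8148203741 + (-0.0630246648) + (0.0978614359) = -2.779984


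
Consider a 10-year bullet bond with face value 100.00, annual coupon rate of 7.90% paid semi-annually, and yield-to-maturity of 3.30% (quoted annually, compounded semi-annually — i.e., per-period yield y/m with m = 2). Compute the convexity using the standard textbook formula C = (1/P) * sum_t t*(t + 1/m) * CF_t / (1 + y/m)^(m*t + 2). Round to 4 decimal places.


Coupon per period c = face * coupon_rate / m = 3.950000
Periods per year m = 2; per-period yield y/m = 0.016500
Number of cashflows N = 20
Cashflows (t years, CF_t, discount factor 1/(1+y/m)^(m*t), PV):
  t = 0.5000: CF_t = 3.950000, DF = 0.983768, PV = 3.885883
  t = 1.0000: CF_t = 3.950000, DF = 0.967799, PV = 3.822807
  t = 1.5000: CF_t = 3.950000, DF = 0.952090, PV = 3.760754
  t = 2.0000: CF_t = 3.950000, DF = 0.936635, PV = 3.699709
  t = 2.5000: CF_t = 3.950000, DF = 0.921432, PV = 3.639655
  t = 3.0000: CF_t = 3.950000, DF = 0.906475, PV = 3.580575
  t = 3.5000: CF_t = 3.950000, DF = 0.891761, PV = 3.522455
  t = 4.0000: CF_t = 3.950000, DF = 0.877285, PV = 3.465278
  t = 4.5000: CF_t = 3.950000, DF = 0.863045, PV = 3.409029
  t = 5.0000: CF_t = 3.950000, DF = 0.849036, PV = 3.353693
  t = 5.5000: CF_t = 3.950000, DF = 0.835254, PV = 3.299255
  t = 6.0000: CF_t = 3.950000, DF = 0.821696, PV = 3.245701
  t = 6.5000: CF_t = 3.950000, DF = 0.808359, PV = 3.193016
  t = 7.0000: CF_t = 3.950000, DF = 0.795237, PV = 3.141187
  t = 7.5000: CF_t = 3.950000, DF = 0.782329, PV = 3.090198
  t = 8.0000: CF_t = 3.950000, DF = 0.769630, PV = 3.040038
  t = 8.5000: CF_t = 3.950000, DF = 0.757137, PV = 2.990691
  t = 9.0000: CF_t = 3.950000, DF = 0.744847, PV = 2.942146
  t = 9.5000: CF_t = 3.950000, DF = 0.732757, PV = 2.894388
  t = 10.0000: CF_t = 103.950000, DF = 0.720862, PV = 74.933641
Price P = sum_t PV_t = 138.910097
Convexity numerator sum_t t*(t + 1/m) * CF_t / (1+y/m)^(m*t + 2):
  t = 0.5000: term = 1.880377
  t = 1.0000: term = 5.549563
  t = 1.5000: term = 10.918964
  t = 2.0000: term = 17.902876
  t = 2.5000: term = 26.418410
  t = 3.0000: term = 36.385415
  t = 3.5000: term = 47.726401
  t = 4.0000: term = 60.366469
  t = 4.5000: term = 74.233237
  t = 5.0000: term = 89.256776
  t = 5.5000: term = 105.369533
  t = 6.0000: term = 122.506277
  t = 6.5000: term = 140.604023
  t = 7.0000: term = 159.601979
  t = 7.5000: term = 179.441477
  t = 8.0000: term = 200.065920
  t = 8.5000: term = 221.420718
  t = 9.0000: term = 243.453236
  t = 9.5000: term = 266.112735
  t = 10.0000: term = 7614.674917
Convexity = (1/P) * sum = 9623.889302 / 138.910097 = 69.281424

Answer: Convexity = 69.2814


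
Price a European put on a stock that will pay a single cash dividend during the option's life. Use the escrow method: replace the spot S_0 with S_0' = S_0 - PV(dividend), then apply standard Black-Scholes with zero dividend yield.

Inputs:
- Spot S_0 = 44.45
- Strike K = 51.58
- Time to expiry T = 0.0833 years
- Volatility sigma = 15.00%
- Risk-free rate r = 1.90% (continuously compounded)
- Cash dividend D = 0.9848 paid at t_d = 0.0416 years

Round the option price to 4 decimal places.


PV(D) = D * exp(-r * t_d) = 0.9848 * 0.99920991 = 0.98402192
S_0' = S_0 - PV(D) = 44.4500 - 0.98402192 = 43.46597808
d1 = (ln(S_0'/K) + (r + sigma^2/2)*T) / (sigma*sqrt(T)) = -3.89525280
d2 = d1 - sigma*sqrt(T) = -3.93854540
exp(-rT) = 0.99841855
N(-d1) = 0.99995095; N(-d2) = 0.99995901
P = K * exp(-rT) * N(-d2) - S_0' * N(-d1) = 51.5800 * 0.99841855 * 0.99995901 - 43.46597808 * 0.99995095 = 8.0325

Answer: Price = 8.0325


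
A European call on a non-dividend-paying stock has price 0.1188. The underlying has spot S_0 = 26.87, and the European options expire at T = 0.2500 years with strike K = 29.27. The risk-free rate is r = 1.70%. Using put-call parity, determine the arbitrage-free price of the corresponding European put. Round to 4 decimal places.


Put-call parity: C - P = S_0 * exp(-qT) - K * exp(-rT).
S_0 * exp(-qT) = 26.8700 * 1.00000000 = 26.87000000
K * exp(-rT) = 29.2700 * 0.99575902 = 29.14586647
P = C - S*exp(-qT) + K*exp(-rT)
P = 0.1188 - 26.87000000 + 29.14586647 = 2.3947

Answer: Put price = 2.3947


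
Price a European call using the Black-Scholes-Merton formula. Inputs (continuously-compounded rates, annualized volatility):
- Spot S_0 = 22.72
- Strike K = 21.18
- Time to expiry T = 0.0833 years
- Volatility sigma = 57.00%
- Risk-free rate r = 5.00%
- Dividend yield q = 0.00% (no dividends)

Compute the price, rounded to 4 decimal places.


d1 = (ln(S/K) + (r - q + 0.5*sigma^2) * T) / (sigma * sqrt(T)) = 0.53421869
d2 = d1 - sigma * sqrt(T) = 0.36970677
exp(-rT) = 0.99584366; exp(-qT) = 1.00000000
C = S_0 * exp(-qT) * N(d1) - K * exp(-rT) * N(d2)
N(d1) = 0.70340488; N(d2) = 0.64419951
C = 22.7200 * 1.00000000 * 0.70340488 - 21.1800 * 0.99584366 * 0.64419951 = 2.3939

Answer: Price = 2.3939


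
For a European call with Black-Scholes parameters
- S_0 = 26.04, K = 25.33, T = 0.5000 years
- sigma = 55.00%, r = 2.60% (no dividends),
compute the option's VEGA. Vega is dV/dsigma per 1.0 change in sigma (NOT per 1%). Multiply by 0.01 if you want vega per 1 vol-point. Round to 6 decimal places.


d1 = 0.2989630843; d2 = -0.0899456454
phi(d1) = 0.3815062689; exp(-qT) = 1.0000000000; exp(-rT) = 0.9870841350
Vega = S * exp(-qT) * phi(d1) * sqrt(T) = 26.0400 * 1.0000000000 * 0.3815062689 * 0.7071067812 = 7.024698

Answer: Vega = 7.024698


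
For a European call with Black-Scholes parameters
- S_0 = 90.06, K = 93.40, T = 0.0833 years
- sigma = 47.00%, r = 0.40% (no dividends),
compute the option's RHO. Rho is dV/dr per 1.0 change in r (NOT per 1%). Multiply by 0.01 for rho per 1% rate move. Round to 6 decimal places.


d1 = -0.1981681582; d2 = -0.3338183333
phi(d1) = 0.3911853295; exp(-qT) = 1.0000000000; exp(-rT) = 0.9996668555
N(d2) = 0.3692583241
Rho = K*T*exp(-rT)*N(d2) = 93.4000 * 0.0833 * 0.9996668555 * 0.3692583241 = 2.871954

Answer: Rho = 2.871954


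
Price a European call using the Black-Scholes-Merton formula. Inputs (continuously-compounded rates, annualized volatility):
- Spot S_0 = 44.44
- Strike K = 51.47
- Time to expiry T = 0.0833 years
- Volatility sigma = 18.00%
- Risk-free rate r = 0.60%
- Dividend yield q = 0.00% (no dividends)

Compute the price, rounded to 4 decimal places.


Answer: Price = 0.0018

Derivation:
d1 = (ln(S/K) + (r - q + 0.5*sigma^2) * T) / (sigma * sqrt(T)) = -2.79127492
d2 = d1 - sigma * sqrt(T) = -2.84322605
exp(-rT) = 0.99950032; exp(-qT) = 1.00000000
C = S_0 * exp(-qT) * N(d1) - K * exp(-rT) * N(d2)
N(d1) = 0.00262504; N(d2) = 0.00223297
C = 44.4400 * 1.00000000 * 0.00262504 - 51.4700 * 0.99950032 * 0.00223297 = 0.0018


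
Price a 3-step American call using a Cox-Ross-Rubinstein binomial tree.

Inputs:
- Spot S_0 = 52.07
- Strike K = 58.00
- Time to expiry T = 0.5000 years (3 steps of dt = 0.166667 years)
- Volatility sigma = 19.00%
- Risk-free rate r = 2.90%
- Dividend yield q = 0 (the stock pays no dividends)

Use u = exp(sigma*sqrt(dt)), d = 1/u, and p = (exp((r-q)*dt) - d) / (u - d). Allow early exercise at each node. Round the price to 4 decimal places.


Answer: Price = V(0,0) = 1.0192

Derivation:
dt = T/N = 0.166667
u = exp(sigma*sqrt(dt)) = 1.080655; d = 1/u = 0.925365
p = (exp((r-q)*dt) - d) / (u - d) = 0.511818
Discount per step: exp(-r*dt) = 0.995178
Stock lattice S(k, i) with i counting down-moves:
  k=0: S(0,0) = 52.0700
  k=1: S(1,0) = 56.2697; S(1,1) = 48.1837
  k=2: S(2,0) = 60.8081; S(2,1) = 52.0700; S(2,2) = 44.5875
  k=3: S(3,0) = 65.7126; S(3,1) = 56.2697; S(3,2) = 48.1837; S(3,3) = 41.2597
Terminal payoffs V(N, i) = max(S_T - K, 0):
  V(3,0) = 7.712587; V(3,1) = 0.000000; V(3,2) = 0.000000; V(3,3) = 0.000000
Backward induction: V(k, i) = exp(-r*dt) * [p * V(k+1, i) + (1-p) * V(k+1, i+1)]; then take max(V_cont, immediate exercise) for American.
  V(2,0) = exp(-r*dt) * [p*7.712587 + (1-p)*0.000000] = 3.928406; exercise = 2.808119; V(2,0) = max -> 3.928406
  V(2,1) = exp(-r*dt) * [p*0.000000 + (1-p)*0.000000] = 0.000000; exercise = 0.000000; V(2,1) = max -> 0.000000
  V(2,2) = exp(-r*dt) * [p*0.000000 + (1-p)*0.000000] = 0.000000; exercise = 0.000000; V(2,2) = max -> 0.000000
  V(1,0) = exp(-r*dt) * [p*3.928406 + (1-p)*0.000000] = 2.000934; exercise = 0.000000; V(1,0) = max -> 2.000934
  V(1,1) = exp(-r*dt) * [p*0.000000 + (1-p)*0.000000] = 0.000000; exercise = 0.000000; V(1,1) = max -> 0.000000
  V(0,0) = exp(-r*dt) * [p*2.000934 + (1-p)*0.000000] = 1.019176; exercise = 0.000000; V(0,0) = max -> 1.019176


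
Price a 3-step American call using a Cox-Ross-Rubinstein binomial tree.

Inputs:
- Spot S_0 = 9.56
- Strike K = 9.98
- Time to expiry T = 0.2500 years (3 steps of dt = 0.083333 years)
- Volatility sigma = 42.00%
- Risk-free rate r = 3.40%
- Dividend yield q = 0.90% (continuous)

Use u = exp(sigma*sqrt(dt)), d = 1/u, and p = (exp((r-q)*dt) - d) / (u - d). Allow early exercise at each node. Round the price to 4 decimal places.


dt = T/N = 0.083333
u = exp(sigma*sqrt(dt)) = 1.128900; d = 1/u = 0.885818
p = (exp((r-q)*dt) - d) / (u - d) = 0.478306
Discount per step: exp(-r*dt) = 0.997171
Stock lattice S(k, i) with i counting down-moves:
  k=0: S(0,0) = 9.5600
  k=1: S(1,0) = 10.7923; S(1,1) = 8.4684
  k=2: S(2,0) = 12.1834; S(2,1) = 9.5600; S(2,2) = 7.5015
  k=3: S(3,0) = 13.7538; S(3,1) = 10.7923; S(3,2) = 8.4684; S(3,3) = 6.6449
Terminal payoffs V(N, i) = max(S_T - K, 0):
  V(3,0) = 3.773845; V(3,1) = 0.812282; V(3,2) = 0.000000; V(3,3) = 0.000000
Backward induction: V(k, i) = exp(-r*dt) * [p * V(k+1, i) + (1-p) * V(k+1, i+1)]; then take max(V_cont, immediate exercise) for American.
  V(2,0) = exp(-r*dt) * [p*3.773845 + (1-p)*0.812282] = 2.222508; exercise = 2.203406; V(2,0) = max -> 2.222508
  V(2,1) = exp(-r*dt) * [p*0.812282 + (1-p)*0.000000] = 0.387420; exercise = 0.000000; V(2,1) = max -> 0.387420
  V(2,2) = exp(-r*dt) * [p*0.000000 + (1-p)*0.000000] = 0.000000; exercise = 0.000000; V(2,2) = max -> 0.000000
  V(1,0) = exp(-r*dt) * [p*2.222508 + (1-p)*0.387420] = 1.261574; exercise = 0.812282; V(1,0) = max -> 1.261574
  V(1,1) = exp(-r*dt) * [p*0.387420 + (1-p)*0.000000] = 0.184781; exercise = 0.000000; V(1,1) = max -> 0.184781
  V(0,0) = exp(-r*dt) * [p*1.261574 + (1-p)*0.184781] = 0.697837; exercise = 0.000000; V(0,0) = max -> 0.697837

Answer: Price = V(0,0) = 0.6978


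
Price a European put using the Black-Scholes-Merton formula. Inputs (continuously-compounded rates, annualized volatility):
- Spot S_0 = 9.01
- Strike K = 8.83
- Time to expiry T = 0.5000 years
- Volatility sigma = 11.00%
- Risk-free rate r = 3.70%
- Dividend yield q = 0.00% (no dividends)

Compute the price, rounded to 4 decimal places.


Answer: Price = 0.1365

Derivation:
d1 = (ln(S/K) + (r - q + 0.5*sigma^2) * T) / (sigma * sqrt(T)) = 0.53618052
d2 = d1 - sigma * sqrt(T) = 0.45839877
exp(-rT) = 0.98167007; exp(-qT) = 1.00000000
P = K * exp(-rT) * N(-d2) - S_0 * exp(-qT) * N(-d1)
N(-d1) = 0.29591690; N(-d2) = 0.32333299
P = 8.8300 * 0.98167007 * 0.32333299 - 9.0100 * 1.00000000 * 0.29591690 = 0.1365


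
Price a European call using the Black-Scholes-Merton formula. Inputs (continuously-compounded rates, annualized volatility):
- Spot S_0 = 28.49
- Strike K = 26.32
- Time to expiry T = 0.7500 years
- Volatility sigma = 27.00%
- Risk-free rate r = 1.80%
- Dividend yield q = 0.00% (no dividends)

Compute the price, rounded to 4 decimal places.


Answer: Price = 3.9913

Derivation:
d1 = (ln(S/K) + (r - q + 0.5*sigma^2) * T) / (sigma * sqrt(T)) = 0.51346343
d2 = d1 - sigma * sqrt(T) = 0.27963658
exp(-rT) = 0.98659072; exp(-qT) = 1.00000000
C = S_0 * exp(-qT) * N(d1) - K * exp(-rT) * N(d2)
N(d1) = 0.69618641; N(d2) = 0.61012183
C = 28.4900 * 1.00000000 * 0.69618641 - 26.3200 * 0.98659072 * 0.61012183 = 3.9913


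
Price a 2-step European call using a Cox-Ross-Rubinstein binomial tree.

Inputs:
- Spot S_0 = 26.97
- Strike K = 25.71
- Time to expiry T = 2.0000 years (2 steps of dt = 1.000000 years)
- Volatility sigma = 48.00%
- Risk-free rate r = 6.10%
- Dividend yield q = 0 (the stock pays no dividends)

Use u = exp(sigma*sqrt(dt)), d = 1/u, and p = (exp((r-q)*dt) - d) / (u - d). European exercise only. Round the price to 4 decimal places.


dt = T/N = 1.000000
u = exp(sigma*sqrt(dt)) = 1.616074; d = 1/u = 0.618783
p = (exp((r-q)*dt) - d) / (u - d) = 0.445322
Discount per step: exp(-r*dt) = 0.940823
Stock lattice S(k, i) with i counting down-moves:
  k=0: S(0,0) = 26.9700
  k=1: S(1,0) = 43.5855; S(1,1) = 16.6886
  k=2: S(2,0) = 70.4375; S(2,1) = 26.9700; S(2,2) = 10.3266
Terminal payoffs V(N, i) = max(S_T - K, 0):
  V(2,0) = 44.727454; V(2,1) = 1.260000; V(2,2) = 0.000000
Backward induction: V(k, i) = exp(-r*dt) * [p * V(k+1, i) + (1-p) * V(k+1, i+1)].
  V(1,0) = exp(-r*dt) * [p*44.727454 + (1-p)*1.260000] = 19.396961
  V(1,1) = exp(-r*dt) * [p*1.260000 + (1-p)*0.000000] = 0.527901
  V(0,0) = exp(-r*dt) * [p*19.396961 + (1-p)*0.527901] = 8.402216

Answer: Price = V(0,0) = 8.4022


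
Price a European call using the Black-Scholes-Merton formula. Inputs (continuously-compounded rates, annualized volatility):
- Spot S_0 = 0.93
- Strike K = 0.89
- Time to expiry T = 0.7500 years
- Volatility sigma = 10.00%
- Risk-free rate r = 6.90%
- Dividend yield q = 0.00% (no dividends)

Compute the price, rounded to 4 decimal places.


Answer: Price = 0.0901

Derivation:
d1 = (ln(S/K) + (r - q + 0.5*sigma^2) * T) / (sigma * sqrt(T)) = 1.14850122
d2 = d1 - sigma * sqrt(T) = 1.06189868
exp(-rT) = 0.94956623; exp(-qT) = 1.00000000
C = S_0 * exp(-qT) * N(d1) - K * exp(-rT) * N(d2)
N(d1) = 0.87461915; N(d2) = 0.85585916
C = 0.9300 * 1.00000000 * 0.87461915 - 0.8900 * 0.94956623 * 0.85585916 = 0.0901


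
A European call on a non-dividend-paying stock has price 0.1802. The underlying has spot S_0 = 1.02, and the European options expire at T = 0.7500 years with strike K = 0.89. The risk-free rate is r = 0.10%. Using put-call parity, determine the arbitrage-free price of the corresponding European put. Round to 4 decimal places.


Answer: Put price = 0.0495

Derivation:
Put-call parity: C - P = S_0 * exp(-qT) - K * exp(-rT).
S_0 * exp(-qT) = 1.0200 * 1.00000000 = 1.02000000
K * exp(-rT) = 0.8900 * 0.99925028 = 0.88933275
P = C - S*exp(-qT) + K*exp(-rT)
P = 0.1802 - 1.02000000 + 0.88933275 = 0.0495


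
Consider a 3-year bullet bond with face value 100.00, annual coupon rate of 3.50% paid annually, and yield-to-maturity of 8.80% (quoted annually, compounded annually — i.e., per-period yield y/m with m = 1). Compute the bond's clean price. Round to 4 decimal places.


Coupon per period c = face * coupon_rate / m = 3.500000
Periods per year m = 1; per-period yield y/m = 0.088000
Number of cashflows N = 3
Cashflows (t years, CF_t, discount factor 1/(1+y/m)^(m*t), PV):
  t = 1.0000: CF_t = 3.500000, DF = 0.919118, PV = 3.216912
  t = 2.0000: CF_t = 3.500000, DF = 0.844777, PV = 2.956720
  t = 3.0000: CF_t = 103.500000, DF = 0.776450, PV = 80.362542
Price P = sum_t PV_t = 86.536174

Answer: Price = 86.5362


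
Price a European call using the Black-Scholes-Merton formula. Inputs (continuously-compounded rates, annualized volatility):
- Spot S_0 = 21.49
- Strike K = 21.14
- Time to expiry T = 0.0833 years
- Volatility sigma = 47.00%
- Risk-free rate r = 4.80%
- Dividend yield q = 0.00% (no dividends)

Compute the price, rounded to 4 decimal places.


d1 = (ln(S/K) + (r - q + 0.5*sigma^2) * T) / (sigma * sqrt(T)) = 0.21835294
d2 = d1 - sigma * sqrt(T) = 0.08270277
exp(-rT) = 0.99600958; exp(-qT) = 1.00000000
C = S_0 * exp(-qT) * N(d1) - K * exp(-rT) * N(d2)
N(d1) = 0.58642294; N(d2) = 0.53295606
C = 21.4900 * 1.00000000 * 0.58642294 - 21.1400 * 0.99600958 * 0.53295606 = 1.3805

Answer: Price = 1.3805


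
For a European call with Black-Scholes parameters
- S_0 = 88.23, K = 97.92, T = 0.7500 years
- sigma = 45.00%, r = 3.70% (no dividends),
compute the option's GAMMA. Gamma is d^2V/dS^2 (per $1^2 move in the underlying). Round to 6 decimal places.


Answer: Gamma = 0.011602

Derivation:
d1 = -0.0013247688; d2 = -0.3910362005
phi(d1) = 0.3989419303; exp(-qT) = 1.0000000000; exp(-rT) = 0.9726314943
Gamma = exp(-qT) * phi(d1) / (S * sigma * sqrt(T)) = 1.0000000000 * 0.3989419303 / (88.2300 * 0.4500 * 0.8660254038) = 0.011602


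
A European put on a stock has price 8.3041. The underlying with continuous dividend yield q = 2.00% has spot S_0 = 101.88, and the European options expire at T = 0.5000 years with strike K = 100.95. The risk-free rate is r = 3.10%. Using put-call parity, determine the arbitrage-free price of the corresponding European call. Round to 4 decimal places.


Put-call parity: C - P = S_0 * exp(-qT) - K * exp(-rT).
S_0 * exp(-qT) = 101.8800 * 0.99004983 = 100.86627706
K * exp(-rT) = 100.9500 * 0.98461951 = 99.39733921
C = P + S*exp(-qT) - K*exp(-rT)
C = 8.3041 + 100.86627706 - 99.39733921 = 9.7730

Answer: Call price = 9.7730


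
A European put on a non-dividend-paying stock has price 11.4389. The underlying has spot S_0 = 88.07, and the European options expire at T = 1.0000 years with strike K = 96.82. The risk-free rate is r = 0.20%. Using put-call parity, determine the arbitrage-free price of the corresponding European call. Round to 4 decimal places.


Answer: Call price = 2.8823

Derivation:
Put-call parity: C - P = S_0 * exp(-qT) - K * exp(-rT).
S_0 * exp(-qT) = 88.0700 * 1.00000000 = 88.07000000
K * exp(-rT) = 96.8200 * 0.99800200 = 96.62655351
C = P + S*exp(-qT) - K*exp(-rT)
C = 11.4389 + 88.07000000 - 96.62655351 = 2.8823


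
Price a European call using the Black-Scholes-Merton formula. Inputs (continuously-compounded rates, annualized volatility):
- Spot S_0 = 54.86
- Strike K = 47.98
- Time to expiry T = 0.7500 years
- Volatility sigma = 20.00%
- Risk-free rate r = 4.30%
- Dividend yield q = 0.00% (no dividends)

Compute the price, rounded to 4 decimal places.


Answer: Price = 9.1868

Derivation:
d1 = (ln(S/K) + (r - q + 0.5*sigma^2) * T) / (sigma * sqrt(T)) = 1.04644868
d2 = d1 - sigma * sqrt(T) = 0.87324360
exp(-rT) = 0.96826449; exp(-qT) = 1.00000000
C = S_0 * exp(-qT) * N(d1) - K * exp(-rT) * N(d2)
N(d1) = 0.85232304; N(d2) = 0.80873484
C = 54.8600 * 1.00000000 * 0.85232304 - 47.9800 * 0.96826449 * 0.80873484 = 9.1868


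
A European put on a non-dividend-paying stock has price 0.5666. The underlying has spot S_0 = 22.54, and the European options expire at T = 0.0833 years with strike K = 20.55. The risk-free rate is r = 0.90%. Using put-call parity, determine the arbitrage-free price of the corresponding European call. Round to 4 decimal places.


Put-call parity: C - P = S_0 * exp(-qT) - K * exp(-rT).
S_0 * exp(-qT) = 22.5400 * 1.00000000 = 22.54000000
K * exp(-rT) = 20.5500 * 0.99925058 = 20.53459944
C = P + S*exp(-qT) - K*exp(-rT)
C = 0.5666 + 22.54000000 - 20.53459944 = 2.5720

Answer: Call price = 2.5720


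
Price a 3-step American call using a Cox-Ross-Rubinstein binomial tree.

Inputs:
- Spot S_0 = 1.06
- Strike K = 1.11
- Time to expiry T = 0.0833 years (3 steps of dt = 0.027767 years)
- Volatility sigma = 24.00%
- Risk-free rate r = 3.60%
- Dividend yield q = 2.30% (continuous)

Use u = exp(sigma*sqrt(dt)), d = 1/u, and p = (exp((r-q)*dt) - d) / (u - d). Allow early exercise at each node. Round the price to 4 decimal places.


Answer: Price = V(0,0) = 0.0103

Derivation:
dt = T/N = 0.027767
u = exp(sigma*sqrt(dt)) = 1.040802; d = 1/u = 0.960797
p = (exp((r-q)*dt) - d) / (u - d) = 0.494516
Discount per step: exp(-r*dt) = 0.999001
Stock lattice S(k, i) with i counting down-moves:
  k=0: S(0,0) = 1.0600
  k=1: S(1,0) = 1.1033; S(1,1) = 1.0184
  k=2: S(2,0) = 1.1483; S(2,1) = 1.0600; S(2,2) = 0.9785
  k=3: S(3,0) = 1.1951; S(3,1) = 1.1033; S(3,2) = 1.0184; S(3,3) = 0.9402
Terminal payoffs V(N, i) = max(S_T - K, 0):
  V(3,0) = 0.085118; V(3,1) = 0.000000; V(3,2) = 0.000000; V(3,3) = 0.000000
Backward induction: V(k, i) = exp(-r*dt) * [p * V(k+1, i) + (1-p) * V(k+1, i+1)]; then take max(V_cont, immediate exercise) for American.
  V(2,0) = exp(-r*dt) * [p*0.085118 + (1-p)*0.000000] = 0.042050; exercise = 0.038266; V(2,0) = max -> 0.042050
  V(2,1) = exp(-r*dt) * [p*0.000000 + (1-p)*0.000000] = 0.000000; exercise = 0.000000; V(2,1) = max -> 0.000000
  V(2,2) = exp(-r*dt) * [p*0.000000 + (1-p)*0.000000] = 0.000000; exercise = 0.000000; V(2,2) = max -> 0.000000
  V(1,0) = exp(-r*dt) * [p*0.042050 + (1-p)*0.000000] = 0.020774; exercise = 0.000000; V(1,0) = max -> 0.020774
  V(1,1) = exp(-r*dt) * [p*0.000000 + (1-p)*0.000000] = 0.000000; exercise = 0.000000; V(1,1) = max -> 0.000000
  V(0,0) = exp(-r*dt) * [p*0.020774 + (1-p)*0.000000] = 0.010263; exercise = 0.000000; V(0,0) = max -> 0.010263


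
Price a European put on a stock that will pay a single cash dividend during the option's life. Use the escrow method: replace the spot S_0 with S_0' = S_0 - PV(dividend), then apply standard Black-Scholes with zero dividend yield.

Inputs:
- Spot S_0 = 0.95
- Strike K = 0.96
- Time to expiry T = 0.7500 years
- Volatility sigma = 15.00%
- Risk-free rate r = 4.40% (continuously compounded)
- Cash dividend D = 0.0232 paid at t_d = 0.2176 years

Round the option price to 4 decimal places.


Answer: Price = 0.0490

Derivation:
PV(D) = D * exp(-r * t_d) = 0.0232 * 0.99047129 = 0.02297893
S_0' = S_0 - PV(D) = 0.9500 - 0.02297893 = 0.92702107
d1 = (ln(S_0'/K) + (r + sigma^2/2)*T) / (sigma*sqrt(T)) = 0.04988696
d2 = d1 - sigma*sqrt(T) = -0.08001685
exp(-rT) = 0.96753856
N(-d1) = 0.48010624; N(-d2) = 0.53188807
P = K * exp(-rT) * N(-d2) - S_0' * N(-d1) = 0.9600 * 0.96753856 * 0.53188807 - 0.92702107 * 0.48010624 = 0.0490


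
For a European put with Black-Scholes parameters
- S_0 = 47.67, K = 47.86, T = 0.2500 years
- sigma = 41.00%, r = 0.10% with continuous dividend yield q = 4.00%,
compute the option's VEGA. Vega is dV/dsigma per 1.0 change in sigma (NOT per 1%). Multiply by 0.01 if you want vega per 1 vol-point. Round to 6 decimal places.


d1 = 0.0355350573; d2 = -0.1694649427
phi(d1) = 0.3986904797; exp(-qT) = 0.9900498337; exp(-rT) = 0.9997500312
Vega = S * exp(-qT) * phi(d1) * sqrt(T) = 47.6700 * 0.9900498337 * 0.3986904797 * 0.5000000000 = 9.408233

Answer: Vega = 9.408233


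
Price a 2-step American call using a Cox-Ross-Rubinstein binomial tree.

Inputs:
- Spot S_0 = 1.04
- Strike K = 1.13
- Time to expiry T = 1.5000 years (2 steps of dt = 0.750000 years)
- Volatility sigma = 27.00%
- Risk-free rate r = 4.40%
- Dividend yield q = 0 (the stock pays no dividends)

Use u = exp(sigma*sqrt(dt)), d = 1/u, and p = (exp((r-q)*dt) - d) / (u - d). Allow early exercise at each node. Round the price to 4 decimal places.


Answer: Price = V(0,0) = 0.1305

Derivation:
dt = T/N = 0.750000
u = exp(sigma*sqrt(dt)) = 1.263426; d = 1/u = 0.791499
p = (exp((r-q)*dt) - d) / (u - d) = 0.512901
Discount per step: exp(-r*dt) = 0.967539
Stock lattice S(k, i) with i counting down-moves:
  k=0: S(0,0) = 1.0400
  k=1: S(1,0) = 1.3140; S(1,1) = 0.8232
  k=2: S(2,0) = 1.6601; S(2,1) = 1.0400; S(2,2) = 0.6515
Terminal payoffs V(N, i) = max(S_T - K, 0):
  V(2,0) = 0.530094; V(2,1) = 0.000000; V(2,2) = 0.000000
Backward induction: V(k, i) = exp(-r*dt) * [p * V(k+1, i) + (1-p) * V(k+1, i+1)]; then take max(V_cont, immediate exercise) for American.
  V(1,0) = exp(-r*dt) * [p*0.530094 + (1-p)*0.000000] = 0.263060; exercise = 0.183963; V(1,0) = max -> 0.263060
  V(1,1) = exp(-r*dt) * [p*0.000000 + (1-p)*0.000000] = 0.000000; exercise = 0.000000; V(1,1) = max -> 0.000000
  V(0,0) = exp(-r*dt) * [p*0.263060 + (1-p)*0.000000] = 0.130544; exercise = 0.000000; V(0,0) = max -> 0.130544


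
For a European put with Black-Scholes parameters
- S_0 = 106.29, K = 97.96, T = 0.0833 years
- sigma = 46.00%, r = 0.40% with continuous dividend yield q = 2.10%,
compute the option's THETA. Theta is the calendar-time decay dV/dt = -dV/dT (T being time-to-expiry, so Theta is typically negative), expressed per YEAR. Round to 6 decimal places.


Answer: Theta = -27.387181

Derivation:
d1 = 0.6704303478; d2 = 0.5376663466
phi(d1) = 0.3186452198; exp(-qT) = 0.9982522291; exp(-rT) = 0.9996668555
Theta = -S*exp(-qT)*phi(d1)*sigma/(2*sqrt(T)) + r*K*exp(-rT)*N(-d2) - q*S*exp(-qT)*N(-d1)
N(-d1) = 0.2512917470; N(-d2) = 0.2954037084; sqrt(T) = 0.2886173938
Term 1 = -106.2900 * 0.9982522291 * 0.3186452198 * 0.4600 / (2 * 0.2886173938) = -26.9429682135
Term 2 = 0.0040 * 97.9600 * 0.9996668555 * 0.2954037084 = 0.1157124273
Term 3 = -0.0210 * 106.2900 * 0.9982522291 * 0.2512917470 = -0.5599254607
Theta = -26.9429682135 + (0.1157124273) + (-0.5599254607) = -27.387181


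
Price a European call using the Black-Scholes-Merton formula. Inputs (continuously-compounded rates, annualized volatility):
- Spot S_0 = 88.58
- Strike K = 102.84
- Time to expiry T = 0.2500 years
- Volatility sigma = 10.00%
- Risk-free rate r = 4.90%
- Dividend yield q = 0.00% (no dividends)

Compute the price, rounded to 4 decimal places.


d1 = (ln(S/K) + (r - q + 0.5*sigma^2) * T) / (sigma * sqrt(T)) = -2.71536568
d2 = d1 - sigma * sqrt(T) = -2.76536568
exp(-rT) = 0.98782473; exp(-qT) = 1.00000000
C = S_0 * exp(-qT) * N(d1) - K * exp(-rT) * N(d2)
N(d1) = 0.00331013; N(d2) = 0.00284295
C = 88.5800 * 1.00000000 * 0.00331013 - 102.8400 * 0.98782473 * 0.00284295 = 0.0044

Answer: Price = 0.0044


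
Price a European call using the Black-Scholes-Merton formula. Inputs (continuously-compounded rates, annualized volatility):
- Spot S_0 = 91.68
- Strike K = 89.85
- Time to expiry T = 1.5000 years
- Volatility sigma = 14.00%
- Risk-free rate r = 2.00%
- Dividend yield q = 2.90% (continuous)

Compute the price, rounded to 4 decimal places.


Answer: Price = 6.2730

Derivation:
d1 = (ln(S/K) + (r - q + 0.5*sigma^2) * T) / (sigma * sqrt(T)) = 0.12458945
d2 = d1 - sigma * sqrt(T) = -0.04687484
exp(-rT) = 0.97044553; exp(-qT) = 0.95743255
C = S_0 * exp(-qT) * N(d1) - K * exp(-rT) * N(d2)
N(d1) = 0.54957571; N(d2) = 0.48130649
C = 91.6800 * 0.95743255 * 0.54957571 - 89.8500 * 0.97044553 * 0.48130649 = 6.2730


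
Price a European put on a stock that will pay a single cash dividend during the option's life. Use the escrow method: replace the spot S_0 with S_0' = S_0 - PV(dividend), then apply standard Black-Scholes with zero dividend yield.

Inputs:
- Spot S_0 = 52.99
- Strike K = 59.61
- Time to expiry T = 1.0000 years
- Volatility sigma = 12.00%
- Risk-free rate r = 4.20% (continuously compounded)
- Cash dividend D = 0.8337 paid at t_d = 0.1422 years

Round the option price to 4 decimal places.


Answer: Price = 5.8373

Derivation:
PV(D) = D * exp(-r * t_d) = 0.8337 * 0.99404540 = 0.82873565
S_0' = S_0 - PV(D) = 52.9900 - 0.82873565 = 52.16126435
d1 = (ln(S_0'/K) + (r + sigma^2/2)*T) / (sigma*sqrt(T)) = -0.70235990
d2 = d1 - sigma*sqrt(T) = -0.82235990
exp(-rT) = 0.95886978
N(-d1) = 0.75877263; N(-d2) = 0.79456395
P = K * exp(-rT) * N(-d2) - S_0' * N(-d1) = 59.6100 * 0.95886978 * 0.79456395 - 52.16126435 * 0.75877263 = 5.8373


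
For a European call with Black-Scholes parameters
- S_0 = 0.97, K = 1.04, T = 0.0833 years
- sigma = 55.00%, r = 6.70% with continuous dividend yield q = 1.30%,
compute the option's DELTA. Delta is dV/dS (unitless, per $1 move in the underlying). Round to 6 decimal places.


d1 = -0.3312507195; d2 = -0.4899902860
phi(d1) = 0.3776444809; exp(-qT) = 0.9989176861; exp(-rT) = 0.9944344454
N(d1) = 0.3702275560
Delta = exp(-qT) * N(d1) = 0.9989176861 * 0.3702275560 = 0.369827

Answer: Delta = 0.369827


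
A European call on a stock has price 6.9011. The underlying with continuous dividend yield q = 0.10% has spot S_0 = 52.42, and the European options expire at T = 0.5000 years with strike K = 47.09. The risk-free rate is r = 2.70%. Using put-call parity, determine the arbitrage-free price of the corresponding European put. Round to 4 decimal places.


Put-call parity: C - P = S_0 * exp(-qT) - K * exp(-rT).
S_0 * exp(-qT) = 52.4200 * 0.99950012 = 52.39379655
K * exp(-rT) = 47.0900 * 0.98659072 = 46.45855683
P = C - S*exp(-qT) + K*exp(-rT)
P = 6.9011 - 52.39379655 + 46.45855683 = 0.9659

Answer: Put price = 0.9659


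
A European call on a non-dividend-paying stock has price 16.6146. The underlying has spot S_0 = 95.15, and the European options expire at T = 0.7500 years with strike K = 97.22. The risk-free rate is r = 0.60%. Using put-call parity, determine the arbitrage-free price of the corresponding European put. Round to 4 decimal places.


Put-call parity: C - P = S_0 * exp(-qT) - K * exp(-rT).
S_0 * exp(-qT) = 95.1500 * 1.00000000 = 95.15000000
K * exp(-rT) = 97.2200 * 0.99551011 = 96.78349288
P = C - S*exp(-qT) + K*exp(-rT)
P = 16.6146 - 95.15000000 + 96.78349288 = 18.2481

Answer: Put price = 18.2481


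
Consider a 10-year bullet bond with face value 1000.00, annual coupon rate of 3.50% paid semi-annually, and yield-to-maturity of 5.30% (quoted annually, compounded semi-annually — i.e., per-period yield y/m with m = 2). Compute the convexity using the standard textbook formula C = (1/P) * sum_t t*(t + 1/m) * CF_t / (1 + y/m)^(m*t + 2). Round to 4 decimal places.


Answer: Convexity = 78.5590

Derivation:
Coupon per period c = face * coupon_rate / m = 17.500000
Periods per year m = 2; per-period yield y/m = 0.026500
Number of cashflows N = 20
Cashflows (t years, CF_t, discount factor 1/(1+y/m)^(m*t), PV):
  t = 0.5000: CF_t = 17.500000, DF = 0.974184, PV = 17.048222
  t = 1.0000: CF_t = 17.500000, DF = 0.949035, PV = 16.608107
  t = 1.5000: CF_t = 17.500000, DF = 0.924535, PV = 16.179354
  t = 2.0000: CF_t = 17.500000, DF = 0.900667, PV = 15.761670
  t = 2.5000: CF_t = 17.500000, DF = 0.877415, PV = 15.354769
  t = 3.0000: CF_t = 17.500000, DF = 0.854764, PV = 14.958372
  t = 3.5000: CF_t = 17.500000, DF = 0.832698, PV = 14.572208
  t = 4.0000: CF_t = 17.500000, DF = 0.811201, PV = 14.196014
  t = 4.5000: CF_t = 17.500000, DF = 0.790259, PV = 13.829531
  t = 5.0000: CF_t = 17.500000, DF = 0.769858, PV = 13.472510
  t = 5.5000: CF_t = 17.500000, DF = 0.749983, PV = 13.124705
  t = 6.0000: CF_t = 17.500000, DF = 0.730622, PV = 12.785879
  t = 6.5000: CF_t = 17.500000, DF = 0.711760, PV = 12.455801
  t = 7.0000: CF_t = 17.500000, DF = 0.693385, PV = 12.134243
  t = 7.5000: CF_t = 17.500000, DF = 0.675485, PV = 11.820987
  t = 8.0000: CF_t = 17.500000, DF = 0.658047, PV = 11.515818
  t = 8.5000: CF_t = 17.500000, DF = 0.641059, PV = 11.218527
  t = 9.0000: CF_t = 17.500000, DF = 0.624509, PV = 10.928911
  t = 9.5000: CF_t = 17.500000, DF = 0.608387, PV = 10.646771
  t = 10.0000: CF_t = 1017.500000, DF = 0.592681, PV = 603.052808
Price P = sum_t PV_t = 861.665209
Convexity numerator sum_t t*(t + 1/m) * CF_t / (1+y/m)^(m*t + 2):
  t = 0.5000: term = 8.089677
  t = 1.0000: term = 23.642505
  t = 1.5000: term = 46.064306
  t = 2.0000: term = 74.791859
  t = 2.5000: term = 109.291563
  t = 3.0000: term = 149.058147
  t = 3.5000: term = 193.613440
  t = 4.0000: term = 242.505178
  t = 4.5000: term = 295.305867
  t = 5.0000: term = 351.611684
  t = 5.5000: term = 411.041423
  t = 6.0000: term = 473.235487
  t = 6.5000: term = 537.854913
  t = 7.0000: term = 604.580441
  t = 7.5000: term = 673.111617
  t = 8.0000: term = 743.165935
  t = 8.5000: term = 814.478010
  t = 9.0000: term = 886.798785
  t = 9.5000: term = 959.894772
  t = 10.0000: term = 60093.394319
Convexity = (1/P) * sum = 67691.529928 / 861.665209 = 78.558968


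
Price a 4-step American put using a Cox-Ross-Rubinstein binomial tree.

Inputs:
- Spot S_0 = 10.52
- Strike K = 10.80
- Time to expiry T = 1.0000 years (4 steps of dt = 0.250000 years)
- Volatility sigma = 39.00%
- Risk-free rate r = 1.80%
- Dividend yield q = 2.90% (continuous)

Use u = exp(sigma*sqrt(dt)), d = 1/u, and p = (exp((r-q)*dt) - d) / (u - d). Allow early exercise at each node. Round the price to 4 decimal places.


dt = T/N = 0.250000
u = exp(sigma*sqrt(dt)) = 1.215311; d = 1/u = 0.822835
p = (exp((r-q)*dt) - d) / (u - d) = 0.444407
Discount per step: exp(-r*dt) = 0.995510
Stock lattice S(k, i) with i counting down-moves:
  k=0: S(0,0) = 10.5200
  k=1: S(1,0) = 12.7851; S(1,1) = 8.6562
  k=2: S(2,0) = 15.5378; S(2,1) = 10.5200; S(2,2) = 7.1226
  k=3: S(3,0) = 18.8833; S(3,1) = 12.7851; S(3,2) = 8.6562; S(3,3) = 5.8608
  k=4: S(4,0) = 22.9491; S(4,1) = 15.5378; S(4,2) = 10.5200; S(4,3) = 7.1226; S(4,4) = 4.8224
Terminal payoffs V(N, i) = max(K - S_T, 0):
  V(4,0) = 0.000000; V(4,1) = 0.000000; V(4,2) = 0.280000; V(4,3) = 3.677362; V(4,4) = 5.977569
Backward induction: V(k, i) = exp(-r*dt) * [p * V(k+1, i) + (1-p) * V(k+1, i+1)]; then take max(V_cont, immediate exercise) for American.
  V(3,0) = exp(-r*dt) * [p*0.000000 + (1-p)*0.000000] = 0.000000; exercise = 0.000000; V(3,0) = max -> 0.000000
  V(3,1) = exp(-r*dt) * [p*0.000000 + (1-p)*0.280000] = 0.154868; exercise = 0.000000; V(3,1) = max -> 0.154868
  V(3,2) = exp(-r*dt) * [p*0.280000 + (1-p)*3.677362] = 2.157819; exercise = 2.143779; V(3,2) = max -> 2.157819
  V(3,3) = exp(-r*dt) * [p*3.677362 + (1-p)*5.977569] = 4.933092; exercise = 4.939246; V(3,3) = max -> 4.939246
  V(2,0) = exp(-r*dt) * [p*0.000000 + (1-p)*0.154868] = 0.085657; exercise = 0.000000; V(2,0) = max -> 0.085657
  V(2,1) = exp(-r*dt) * [p*0.154868 + (1-p)*2.157819] = 1.262002; exercise = 0.280000; V(2,1) = max -> 1.262002
  V(2,2) = exp(-r*dt) * [p*2.157819 + (1-p)*4.939246] = 3.686535; exercise = 3.677362; V(2,2) = max -> 3.686535
  V(1,0) = exp(-r*dt) * [p*0.085657 + (1-p)*1.262002] = 0.735908; exercise = 0.000000; V(1,0) = max -> 0.735908
  V(1,1) = exp(-r*dt) * [p*1.262002 + (1-p)*3.686535] = 2.597342; exercise = 2.143779; V(1,1) = max -> 2.597342
  V(0,0) = exp(-r*dt) * [p*0.735908 + (1-p)*2.597342] = 1.762160; exercise = 0.280000; V(0,0) = max -> 1.762160

Answer: Price = V(0,0) = 1.7622
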